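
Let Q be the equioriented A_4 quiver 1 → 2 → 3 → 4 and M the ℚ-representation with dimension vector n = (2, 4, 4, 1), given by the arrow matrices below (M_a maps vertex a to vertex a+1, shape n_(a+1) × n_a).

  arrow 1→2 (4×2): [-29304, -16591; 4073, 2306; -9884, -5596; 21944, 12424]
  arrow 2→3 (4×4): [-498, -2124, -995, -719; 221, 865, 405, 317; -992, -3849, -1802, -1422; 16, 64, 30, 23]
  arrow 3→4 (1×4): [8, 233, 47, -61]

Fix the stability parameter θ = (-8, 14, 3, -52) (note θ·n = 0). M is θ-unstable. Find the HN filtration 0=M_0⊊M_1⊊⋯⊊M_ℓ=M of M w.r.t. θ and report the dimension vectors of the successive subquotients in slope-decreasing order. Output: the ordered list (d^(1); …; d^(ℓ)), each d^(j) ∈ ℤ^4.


Barcode: M ≅ I[1,3], I[1,4], I[2,3]^2. HN layers by μ_θ (3 steps, strictly decreasing):
  μ^(1)=17/2; μ^(2)=-8; μ^(3)=-43/4

((0, 3, 3, 0); (1, 0, 0, 0); (1, 1, 1, 1))


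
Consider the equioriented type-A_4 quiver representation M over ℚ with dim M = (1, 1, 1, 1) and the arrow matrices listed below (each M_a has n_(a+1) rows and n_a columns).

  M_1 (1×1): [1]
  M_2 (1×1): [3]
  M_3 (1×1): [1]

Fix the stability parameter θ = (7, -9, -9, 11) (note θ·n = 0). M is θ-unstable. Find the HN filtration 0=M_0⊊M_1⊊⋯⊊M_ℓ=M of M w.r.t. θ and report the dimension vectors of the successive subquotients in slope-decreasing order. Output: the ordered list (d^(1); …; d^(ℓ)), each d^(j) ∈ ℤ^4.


Via rank(M_{q-1}∘⋯∘M_p): M ≅ I[1,4].
μ_θ-semistable layers: μ^(1)=11; μ^(2)=-11/3

((0, 0, 0, 1); (1, 1, 1, 0))


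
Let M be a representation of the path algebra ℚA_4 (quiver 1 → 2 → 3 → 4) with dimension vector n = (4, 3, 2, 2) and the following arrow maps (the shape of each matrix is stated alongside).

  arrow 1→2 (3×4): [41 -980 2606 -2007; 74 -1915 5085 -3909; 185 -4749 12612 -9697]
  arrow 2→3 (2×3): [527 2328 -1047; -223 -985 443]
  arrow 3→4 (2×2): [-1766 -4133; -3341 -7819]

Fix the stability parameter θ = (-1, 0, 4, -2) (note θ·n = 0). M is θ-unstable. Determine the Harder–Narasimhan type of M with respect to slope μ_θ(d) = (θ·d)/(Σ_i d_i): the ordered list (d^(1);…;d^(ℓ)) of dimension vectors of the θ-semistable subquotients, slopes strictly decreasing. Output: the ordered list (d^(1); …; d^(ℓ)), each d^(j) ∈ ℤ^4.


Barcode: M ≅ I[1,1], I[1,2], I[1,4]^2. HN layers by μ_θ (3 steps, strictly decreasing):
  μ^(1)=1; μ^(2)=0; μ^(3)=-1

((0, 0, 2, 2); (0, 3, 0, 0); (4, 0, 0, 0))


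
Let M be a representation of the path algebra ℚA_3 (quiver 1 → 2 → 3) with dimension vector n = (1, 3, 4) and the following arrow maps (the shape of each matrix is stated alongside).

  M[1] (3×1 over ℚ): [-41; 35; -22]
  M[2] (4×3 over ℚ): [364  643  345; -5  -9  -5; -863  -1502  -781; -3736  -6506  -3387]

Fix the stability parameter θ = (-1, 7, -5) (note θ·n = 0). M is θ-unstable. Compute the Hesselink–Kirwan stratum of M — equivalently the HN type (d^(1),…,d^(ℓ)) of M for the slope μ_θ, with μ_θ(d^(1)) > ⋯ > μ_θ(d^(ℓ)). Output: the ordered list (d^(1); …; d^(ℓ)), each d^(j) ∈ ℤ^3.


Barcode: M ≅ I[1,3], I[2,3]^2, I[3,3]. HN layers by μ_θ (3 steps, strictly decreasing):
  μ^(1)=1; μ^(2)=-1; μ^(3)=-5

((0, 3, 3); (1, 0, 0); (0, 0, 1))


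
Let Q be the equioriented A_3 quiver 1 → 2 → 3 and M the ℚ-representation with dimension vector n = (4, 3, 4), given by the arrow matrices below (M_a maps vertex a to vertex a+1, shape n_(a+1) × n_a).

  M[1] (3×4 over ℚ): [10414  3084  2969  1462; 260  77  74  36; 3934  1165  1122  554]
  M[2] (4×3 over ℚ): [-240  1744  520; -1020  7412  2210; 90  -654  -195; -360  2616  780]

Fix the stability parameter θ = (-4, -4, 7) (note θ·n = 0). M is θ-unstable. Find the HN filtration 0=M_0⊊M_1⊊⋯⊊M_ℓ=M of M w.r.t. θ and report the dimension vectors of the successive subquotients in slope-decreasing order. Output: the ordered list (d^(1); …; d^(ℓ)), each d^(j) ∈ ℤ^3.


Barcode: M ≅ I[1,1], I[1,2]^2, I[1,3], I[3,3]^3. HN layers by μ_θ (2 steps, strictly decreasing):
  μ^(1)=7; μ^(2)=-4

((0, 0, 4); (4, 3, 0))


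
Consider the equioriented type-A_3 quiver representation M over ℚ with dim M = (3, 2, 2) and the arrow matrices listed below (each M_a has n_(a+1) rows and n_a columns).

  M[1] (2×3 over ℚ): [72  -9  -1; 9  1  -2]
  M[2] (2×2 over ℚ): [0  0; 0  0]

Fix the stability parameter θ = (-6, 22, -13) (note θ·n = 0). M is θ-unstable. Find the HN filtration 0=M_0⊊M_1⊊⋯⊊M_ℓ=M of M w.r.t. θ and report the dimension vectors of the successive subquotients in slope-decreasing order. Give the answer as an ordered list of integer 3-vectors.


Via rank(M_{q-1}∘⋯∘M_p): M ≅ I[1,1], I[1,2]^2, I[3,3]^2.
μ_θ-semistable layers: μ^(1)=22; μ^(2)=-6; μ^(3)=-13

((0, 2, 0); (3, 0, 0); (0, 0, 2))


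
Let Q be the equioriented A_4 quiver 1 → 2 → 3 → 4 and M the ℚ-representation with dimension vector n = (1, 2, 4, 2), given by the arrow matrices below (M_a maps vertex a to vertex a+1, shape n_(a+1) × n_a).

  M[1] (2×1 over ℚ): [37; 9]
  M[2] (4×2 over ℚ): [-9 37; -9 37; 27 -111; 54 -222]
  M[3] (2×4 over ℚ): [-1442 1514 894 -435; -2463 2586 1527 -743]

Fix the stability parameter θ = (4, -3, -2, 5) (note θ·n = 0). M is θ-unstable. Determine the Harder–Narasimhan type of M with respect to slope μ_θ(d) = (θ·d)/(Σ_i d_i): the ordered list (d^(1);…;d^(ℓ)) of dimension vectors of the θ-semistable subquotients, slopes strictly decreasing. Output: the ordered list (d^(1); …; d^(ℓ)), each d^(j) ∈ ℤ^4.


Via rank(M_{q-1}∘⋯∘M_p): M ≅ I[1,2], I[2,3], I[3,3], I[3,4]^2.
μ_θ-semistable layers: μ^(1)=5; μ^(2)=1/2; μ^(3)=-2; μ^(4)=-3

((0, 0, 0, 2); (1, 1, 0, 0); (0, 0, 4, 0); (0, 1, 0, 0))


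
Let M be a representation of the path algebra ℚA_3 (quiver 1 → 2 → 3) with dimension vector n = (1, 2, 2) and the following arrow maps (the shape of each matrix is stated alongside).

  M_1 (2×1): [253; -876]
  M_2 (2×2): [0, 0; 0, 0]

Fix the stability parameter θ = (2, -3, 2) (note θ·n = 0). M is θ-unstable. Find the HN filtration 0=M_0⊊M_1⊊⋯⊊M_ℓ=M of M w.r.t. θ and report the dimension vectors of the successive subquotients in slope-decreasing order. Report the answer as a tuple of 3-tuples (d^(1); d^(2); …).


Via rank(M_{q-1}∘⋯∘M_p): M ≅ I[1,2], I[2,2], I[3,3]^2.
μ_θ-semistable layers: μ^(1)=2; μ^(2)=-1/2; μ^(3)=-3

((0, 0, 2); (1, 1, 0); (0, 1, 0))


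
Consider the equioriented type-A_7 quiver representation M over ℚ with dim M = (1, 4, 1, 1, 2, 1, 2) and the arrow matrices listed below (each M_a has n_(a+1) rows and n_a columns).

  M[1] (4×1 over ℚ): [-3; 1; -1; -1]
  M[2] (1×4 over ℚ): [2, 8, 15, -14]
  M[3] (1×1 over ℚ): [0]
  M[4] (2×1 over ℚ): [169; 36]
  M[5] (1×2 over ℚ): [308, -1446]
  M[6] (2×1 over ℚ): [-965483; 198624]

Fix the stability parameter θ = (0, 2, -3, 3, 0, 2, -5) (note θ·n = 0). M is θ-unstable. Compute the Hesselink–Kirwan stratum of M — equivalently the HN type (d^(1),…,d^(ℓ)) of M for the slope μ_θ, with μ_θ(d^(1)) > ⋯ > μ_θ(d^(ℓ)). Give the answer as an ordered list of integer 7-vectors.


Interval decomposition of M: I[1,3], I[2,2]^3, I[4,7], I[5,5], I[7,7].
HN type (ℓ=4): μ^(1)=2; μ^(2)=0; μ^(3)=-1/3; μ^(4)=-5

((0, 3, 0, 0, 0, 0, 0); (0, 0, 0, 1, 2, 1, 1); (1, 1, 1, 0, 0, 0, 0); (0, 0, 0, 0, 0, 0, 1))


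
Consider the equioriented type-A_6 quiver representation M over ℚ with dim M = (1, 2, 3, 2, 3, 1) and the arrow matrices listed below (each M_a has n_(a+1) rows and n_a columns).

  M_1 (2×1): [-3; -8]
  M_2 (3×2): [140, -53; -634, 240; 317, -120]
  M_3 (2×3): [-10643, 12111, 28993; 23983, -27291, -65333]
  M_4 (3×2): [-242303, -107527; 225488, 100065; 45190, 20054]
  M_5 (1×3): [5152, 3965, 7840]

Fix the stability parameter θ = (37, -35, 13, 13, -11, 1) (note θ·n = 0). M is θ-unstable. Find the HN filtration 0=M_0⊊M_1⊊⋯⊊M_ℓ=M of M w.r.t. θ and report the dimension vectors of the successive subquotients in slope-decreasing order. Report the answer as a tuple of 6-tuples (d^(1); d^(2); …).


Barcode: M ≅ I[1,6], I[2,3], I[3,3], I[4,5], I[5,5]. HN layers by μ_θ (5 steps, strictly decreasing):
  μ^(1)=13; μ^(2)=4; μ^(3)=1; μ^(4)=-11; μ^(5)=-35

((0, 0, 2, 0, 0, 0); (0, 0, 1, 1, 1, 1); (1, 1, 0, 1, 1, 0); (0, 0, 0, 0, 1, 0); (0, 1, 0, 0, 0, 0))


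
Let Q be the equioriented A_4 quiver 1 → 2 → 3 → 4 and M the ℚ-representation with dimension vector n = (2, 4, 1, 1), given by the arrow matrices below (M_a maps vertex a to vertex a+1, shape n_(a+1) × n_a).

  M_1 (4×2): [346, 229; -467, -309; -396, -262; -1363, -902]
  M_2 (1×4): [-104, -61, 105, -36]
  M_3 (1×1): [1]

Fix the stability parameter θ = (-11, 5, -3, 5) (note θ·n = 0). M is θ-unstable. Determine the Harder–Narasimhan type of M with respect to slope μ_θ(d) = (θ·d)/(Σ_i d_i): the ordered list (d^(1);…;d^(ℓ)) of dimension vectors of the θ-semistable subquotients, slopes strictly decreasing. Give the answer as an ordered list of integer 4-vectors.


Via rank(M_{q-1}∘⋯∘M_p): M ≅ I[1,2], I[1,4], I[2,2]^2.
μ_θ-semistable layers: μ^(1)=5; μ^(2)=1; μ^(3)=-11

((0, 3, 0, 1); (0, 1, 1, 0); (2, 0, 0, 0))


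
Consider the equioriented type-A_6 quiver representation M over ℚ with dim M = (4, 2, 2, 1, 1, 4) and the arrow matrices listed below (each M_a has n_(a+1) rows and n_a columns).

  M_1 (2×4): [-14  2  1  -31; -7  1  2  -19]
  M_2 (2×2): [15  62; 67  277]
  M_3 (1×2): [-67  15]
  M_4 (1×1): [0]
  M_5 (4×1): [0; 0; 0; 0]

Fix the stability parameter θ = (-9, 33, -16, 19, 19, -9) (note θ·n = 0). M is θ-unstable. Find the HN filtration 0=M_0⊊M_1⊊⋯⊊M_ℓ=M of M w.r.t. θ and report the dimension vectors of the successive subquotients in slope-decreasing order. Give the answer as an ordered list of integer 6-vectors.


Barcode: M ≅ I[1,1]^2, I[1,3], I[1,4], I[5,5], I[6,6]^4. HN layers by μ_θ (3 steps, strictly decreasing):
  μ^(1)=19; μ^(2)=17/2; μ^(3)=-9

((0, 0, 0, 1, 1, 0); (0, 2, 2, 0, 0, 0); (4, 0, 0, 0, 0, 4))


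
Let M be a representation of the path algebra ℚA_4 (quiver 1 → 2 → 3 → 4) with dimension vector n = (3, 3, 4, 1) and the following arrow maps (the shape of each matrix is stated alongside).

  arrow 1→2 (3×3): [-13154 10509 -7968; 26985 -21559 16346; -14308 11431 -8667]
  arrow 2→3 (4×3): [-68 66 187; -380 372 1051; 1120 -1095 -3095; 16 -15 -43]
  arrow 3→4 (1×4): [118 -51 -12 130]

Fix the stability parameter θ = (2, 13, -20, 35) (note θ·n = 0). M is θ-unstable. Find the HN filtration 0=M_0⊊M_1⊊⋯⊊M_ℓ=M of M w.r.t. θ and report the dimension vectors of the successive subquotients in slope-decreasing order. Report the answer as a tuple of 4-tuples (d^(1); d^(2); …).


Via rank(M_{q-1}∘⋯∘M_p): M ≅ I[1,2], I[1,3], I[1,4], I[3,3]^2.
μ_θ-semistable layers: μ^(1)=35; μ^(2)=13; μ^(3)=2; μ^(4)=-5/3; μ^(5)=-20

((0, 0, 0, 1); (0, 1, 0, 0); (1, 0, 0, 0); (2, 2, 2, 0); (0, 0, 2, 0))


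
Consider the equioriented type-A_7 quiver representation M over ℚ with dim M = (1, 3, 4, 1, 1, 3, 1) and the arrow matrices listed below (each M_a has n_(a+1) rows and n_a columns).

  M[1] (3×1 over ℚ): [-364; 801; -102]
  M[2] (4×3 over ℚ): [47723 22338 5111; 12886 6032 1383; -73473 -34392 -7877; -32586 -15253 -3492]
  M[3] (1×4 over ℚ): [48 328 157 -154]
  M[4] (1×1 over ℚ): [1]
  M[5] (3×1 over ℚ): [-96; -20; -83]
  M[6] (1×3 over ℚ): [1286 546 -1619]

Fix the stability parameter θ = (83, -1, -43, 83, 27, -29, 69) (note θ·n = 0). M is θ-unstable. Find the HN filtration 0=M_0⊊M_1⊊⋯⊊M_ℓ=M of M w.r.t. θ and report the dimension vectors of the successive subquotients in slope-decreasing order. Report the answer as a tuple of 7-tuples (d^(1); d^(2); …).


Interval decomposition of M: I[1,7], I[2,3]^2, I[3,3], I[6,6]^2.
HN type (ℓ=6): μ^(1)=69; μ^(2)=27; μ^(3)=13; μ^(4)=-22; μ^(5)=-29; μ^(6)=-43

((0, 0, 0, 0, 0, 0, 1); (0, 0, 0, 1, 1, 1, 0); (1, 1, 1, 0, 0, 0, 0); (0, 2, 2, 0, 0, 0, 0); (0, 0, 0, 0, 0, 2, 0); (0, 0, 1, 0, 0, 0, 0))


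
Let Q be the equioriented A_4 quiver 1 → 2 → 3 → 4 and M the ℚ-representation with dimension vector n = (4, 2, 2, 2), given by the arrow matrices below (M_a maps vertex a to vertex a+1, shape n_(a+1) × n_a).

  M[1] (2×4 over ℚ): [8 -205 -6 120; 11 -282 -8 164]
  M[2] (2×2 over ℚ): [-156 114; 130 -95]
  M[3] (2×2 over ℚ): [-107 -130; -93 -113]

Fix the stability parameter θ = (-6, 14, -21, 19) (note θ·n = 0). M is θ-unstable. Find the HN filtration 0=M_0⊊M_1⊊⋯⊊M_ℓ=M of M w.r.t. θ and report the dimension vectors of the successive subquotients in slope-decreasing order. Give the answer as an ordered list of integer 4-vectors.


Via rank(M_{q-1}∘⋯∘M_p): M ≅ I[1,1]^2, I[1,2], I[1,4], I[3,4].
μ_θ-semistable layers: μ^(1)=19; μ^(2)=14; μ^(3)=-7/2; μ^(4)=-6; μ^(5)=-21

((0, 0, 0, 2); (0, 1, 0, 0); (0, 1, 1, 0); (4, 0, 0, 0); (0, 0, 1, 0))


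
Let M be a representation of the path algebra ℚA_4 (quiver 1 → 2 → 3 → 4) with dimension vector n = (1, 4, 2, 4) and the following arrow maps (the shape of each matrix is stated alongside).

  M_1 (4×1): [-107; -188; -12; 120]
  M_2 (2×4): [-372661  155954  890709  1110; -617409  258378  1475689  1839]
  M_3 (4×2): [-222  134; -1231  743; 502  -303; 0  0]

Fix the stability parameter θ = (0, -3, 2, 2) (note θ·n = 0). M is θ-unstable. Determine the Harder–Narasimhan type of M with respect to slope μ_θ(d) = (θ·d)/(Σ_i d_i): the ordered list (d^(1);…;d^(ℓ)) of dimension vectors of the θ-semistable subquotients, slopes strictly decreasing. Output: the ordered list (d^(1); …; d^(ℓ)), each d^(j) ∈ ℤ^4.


Via rank(M_{q-1}∘⋯∘M_p): M ≅ I[1,4], I[2,2]^2, I[2,4], I[4,4]^2.
μ_θ-semistable layers: μ^(1)=2; μ^(2)=-3/2; μ^(3)=-3

((0, 0, 2, 4); (1, 1, 0, 0); (0, 3, 0, 0))


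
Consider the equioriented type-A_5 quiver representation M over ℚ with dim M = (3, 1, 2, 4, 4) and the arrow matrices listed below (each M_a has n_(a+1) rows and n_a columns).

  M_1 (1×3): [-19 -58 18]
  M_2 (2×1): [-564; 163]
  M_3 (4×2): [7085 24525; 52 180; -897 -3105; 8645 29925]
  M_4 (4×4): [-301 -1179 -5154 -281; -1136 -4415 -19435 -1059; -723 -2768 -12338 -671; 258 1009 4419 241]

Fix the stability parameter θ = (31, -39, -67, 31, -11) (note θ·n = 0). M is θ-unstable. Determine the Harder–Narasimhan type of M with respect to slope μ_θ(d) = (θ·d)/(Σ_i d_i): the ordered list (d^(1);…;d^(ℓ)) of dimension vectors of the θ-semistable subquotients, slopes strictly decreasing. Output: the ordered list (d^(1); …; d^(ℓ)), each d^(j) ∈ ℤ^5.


Via rank(M_{q-1}∘⋯∘M_p): M ≅ I[1,1]^2, I[1,4], I[3,3], I[4,5]^3, I[5,5].
μ_θ-semistable layers: μ^(1)=31; μ^(2)=10; μ^(3)=-11; μ^(4)=-25; μ^(5)=-67

((2, 0, 0, 1, 0); (0, 0, 0, 3, 3); (0, 0, 0, 0, 1); (1, 1, 1, 0, 0); (0, 0, 1, 0, 0))


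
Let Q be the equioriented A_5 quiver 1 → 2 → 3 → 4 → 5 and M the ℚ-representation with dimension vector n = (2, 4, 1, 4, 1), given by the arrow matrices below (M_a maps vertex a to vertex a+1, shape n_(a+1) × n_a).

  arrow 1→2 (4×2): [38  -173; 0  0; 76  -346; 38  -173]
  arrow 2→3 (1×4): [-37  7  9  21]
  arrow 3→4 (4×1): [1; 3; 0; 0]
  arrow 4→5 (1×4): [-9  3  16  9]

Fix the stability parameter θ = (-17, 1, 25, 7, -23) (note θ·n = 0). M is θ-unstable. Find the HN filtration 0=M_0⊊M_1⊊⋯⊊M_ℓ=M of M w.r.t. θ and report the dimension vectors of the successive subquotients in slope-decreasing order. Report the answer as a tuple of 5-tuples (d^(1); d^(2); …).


Barcode: M ≅ I[1,1], I[1,4], I[2,2]^3, I[4,4]^2, I[4,5]. HN layers by μ_θ (5 steps, strictly decreasing):
  μ^(1)=16; μ^(2)=7; μ^(3)=1; μ^(4)=-8; μ^(5)=-17

((0, 0, 1, 1, 0); (0, 0, 0, 2, 0); (0, 4, 0, 0, 0); (0, 0, 0, 1, 1); (2, 0, 0, 0, 0))


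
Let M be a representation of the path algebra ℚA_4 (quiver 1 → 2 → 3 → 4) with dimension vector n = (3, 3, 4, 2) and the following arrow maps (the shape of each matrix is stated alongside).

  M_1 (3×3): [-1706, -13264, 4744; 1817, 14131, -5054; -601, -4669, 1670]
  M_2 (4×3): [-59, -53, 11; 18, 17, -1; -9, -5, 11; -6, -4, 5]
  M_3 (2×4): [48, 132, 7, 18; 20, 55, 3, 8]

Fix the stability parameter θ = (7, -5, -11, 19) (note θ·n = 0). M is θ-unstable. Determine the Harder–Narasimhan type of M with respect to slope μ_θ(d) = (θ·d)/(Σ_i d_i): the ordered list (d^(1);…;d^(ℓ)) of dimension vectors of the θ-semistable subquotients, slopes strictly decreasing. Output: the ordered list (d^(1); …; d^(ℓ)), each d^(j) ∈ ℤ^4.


Interval decomposition of M: I[1,3], I[1,4]^2, I[3,3].
HN type (ℓ=3): μ^(1)=19; μ^(2)=-3; μ^(3)=-11

((0, 0, 0, 2); (3, 3, 3, 0); (0, 0, 1, 0))


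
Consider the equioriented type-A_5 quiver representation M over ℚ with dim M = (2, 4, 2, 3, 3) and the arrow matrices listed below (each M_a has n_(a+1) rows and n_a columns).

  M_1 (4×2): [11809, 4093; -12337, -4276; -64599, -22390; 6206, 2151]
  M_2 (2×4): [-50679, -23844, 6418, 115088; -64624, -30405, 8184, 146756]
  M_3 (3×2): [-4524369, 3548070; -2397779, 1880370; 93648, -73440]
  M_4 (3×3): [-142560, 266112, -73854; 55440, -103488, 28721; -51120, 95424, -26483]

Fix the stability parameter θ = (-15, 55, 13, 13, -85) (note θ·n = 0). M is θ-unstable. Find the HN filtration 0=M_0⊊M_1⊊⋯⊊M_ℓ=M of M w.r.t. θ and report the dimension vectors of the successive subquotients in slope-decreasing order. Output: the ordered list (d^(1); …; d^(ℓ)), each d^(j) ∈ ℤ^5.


Barcode: M ≅ I[1,3], I[1,4], I[2,2]^2, I[4,4], I[4,5], I[5,5]^2. HN layers by μ_θ (7 steps, strictly decreasing):
  μ^(1)=55; μ^(2)=34; μ^(3)=27; μ^(4)=13; μ^(5)=-15; μ^(6)=-36; μ^(7)=-85

((0, 2, 0, 0, 0); (0, 1, 1, 0, 0); (0, 1, 1, 1, 0); (0, 0, 0, 1, 0); (2, 0, 0, 0, 0); (0, 0, 0, 1, 1); (0, 0, 0, 0, 2))


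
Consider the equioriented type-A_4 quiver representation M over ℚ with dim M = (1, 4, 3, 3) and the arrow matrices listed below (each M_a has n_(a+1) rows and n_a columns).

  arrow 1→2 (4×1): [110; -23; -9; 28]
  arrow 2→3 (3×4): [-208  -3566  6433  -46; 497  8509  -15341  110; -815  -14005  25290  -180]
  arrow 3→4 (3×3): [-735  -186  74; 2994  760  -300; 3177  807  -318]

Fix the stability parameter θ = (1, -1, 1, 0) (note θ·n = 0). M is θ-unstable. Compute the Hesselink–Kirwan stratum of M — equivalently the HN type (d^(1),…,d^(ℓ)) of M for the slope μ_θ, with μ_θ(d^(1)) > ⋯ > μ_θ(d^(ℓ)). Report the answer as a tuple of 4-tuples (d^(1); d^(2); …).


Interval decomposition of M: I[1,4], I[2,2]^2, I[2,4], I[3,3], I[4,4].
HN type (ℓ=4): μ^(1)=1; μ^(2)=1/2; μ^(3)=0; μ^(4)=-1

((0, 0, 1, 0); (0, 0, 2, 2); (1, 1, 0, 1); (0, 3, 0, 0))


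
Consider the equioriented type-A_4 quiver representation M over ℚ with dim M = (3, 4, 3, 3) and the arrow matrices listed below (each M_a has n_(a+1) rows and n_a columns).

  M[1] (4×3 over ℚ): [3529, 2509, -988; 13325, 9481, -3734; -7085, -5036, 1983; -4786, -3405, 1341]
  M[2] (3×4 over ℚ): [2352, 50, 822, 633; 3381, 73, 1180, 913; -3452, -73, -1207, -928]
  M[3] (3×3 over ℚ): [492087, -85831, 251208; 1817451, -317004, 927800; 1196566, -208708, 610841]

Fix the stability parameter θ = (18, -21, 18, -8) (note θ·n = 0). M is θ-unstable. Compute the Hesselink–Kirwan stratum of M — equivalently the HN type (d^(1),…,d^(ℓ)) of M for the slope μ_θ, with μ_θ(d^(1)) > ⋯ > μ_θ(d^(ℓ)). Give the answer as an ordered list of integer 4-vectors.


Barcode: M ≅ I[1,4]^3, I[2,2]. HN layers by μ_θ (3 steps, strictly decreasing):
  μ^(1)=5; μ^(2)=-3/2; μ^(3)=-21

((0, 0, 3, 3); (3, 3, 0, 0); (0, 1, 0, 0))


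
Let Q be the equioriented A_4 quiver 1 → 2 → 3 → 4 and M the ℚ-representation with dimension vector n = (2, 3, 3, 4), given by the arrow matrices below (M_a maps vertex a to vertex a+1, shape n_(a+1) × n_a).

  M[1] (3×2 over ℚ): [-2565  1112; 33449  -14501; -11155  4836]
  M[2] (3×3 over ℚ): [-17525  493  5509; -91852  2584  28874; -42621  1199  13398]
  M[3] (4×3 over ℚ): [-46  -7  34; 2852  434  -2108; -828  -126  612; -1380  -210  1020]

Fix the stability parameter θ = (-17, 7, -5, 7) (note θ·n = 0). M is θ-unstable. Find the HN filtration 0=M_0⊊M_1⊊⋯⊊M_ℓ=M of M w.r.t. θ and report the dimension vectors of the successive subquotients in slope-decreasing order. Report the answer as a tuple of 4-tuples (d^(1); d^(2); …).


Barcode: M ≅ I[1,3]^2, I[2,2], I[3,4], I[4,4]^3. HN layers by μ_θ (4 steps, strictly decreasing):
  μ^(1)=7; μ^(2)=1; μ^(3)=-5; μ^(4)=-17

((0, 1, 0, 4); (0, 2, 2, 0); (0, 0, 1, 0); (2, 0, 0, 0))


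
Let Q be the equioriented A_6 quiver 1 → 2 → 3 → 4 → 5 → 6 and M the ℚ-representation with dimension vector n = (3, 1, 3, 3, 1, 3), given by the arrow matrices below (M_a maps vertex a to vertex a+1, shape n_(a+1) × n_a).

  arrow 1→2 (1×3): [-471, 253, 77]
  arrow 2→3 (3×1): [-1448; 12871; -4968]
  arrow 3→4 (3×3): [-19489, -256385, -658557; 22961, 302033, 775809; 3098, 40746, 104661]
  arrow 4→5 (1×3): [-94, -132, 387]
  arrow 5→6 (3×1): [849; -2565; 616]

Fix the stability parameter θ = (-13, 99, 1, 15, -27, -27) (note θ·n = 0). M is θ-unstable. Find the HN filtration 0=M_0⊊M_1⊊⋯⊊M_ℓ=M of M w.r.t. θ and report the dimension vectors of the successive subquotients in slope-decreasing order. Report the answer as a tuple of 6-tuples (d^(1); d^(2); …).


Via rank(M_{q-1}∘⋯∘M_p): M ≅ I[1,1]^2, I[1,4], I[3,3], I[3,6], I[4,4], I[6,6]^2.
μ_θ-semistable layers: μ^(1)=115/3; μ^(2)=15; μ^(3)=1; μ^(4)=-19/2; μ^(5)=-13; μ^(6)=-27

((0, 1, 1, 1, 0, 0); (0, 0, 0, 1, 0, 0); (0, 0, 1, 0, 0, 0); (0, 0, 1, 1, 1, 1); (3, 0, 0, 0, 0, 0); (0, 0, 0, 0, 0, 2))


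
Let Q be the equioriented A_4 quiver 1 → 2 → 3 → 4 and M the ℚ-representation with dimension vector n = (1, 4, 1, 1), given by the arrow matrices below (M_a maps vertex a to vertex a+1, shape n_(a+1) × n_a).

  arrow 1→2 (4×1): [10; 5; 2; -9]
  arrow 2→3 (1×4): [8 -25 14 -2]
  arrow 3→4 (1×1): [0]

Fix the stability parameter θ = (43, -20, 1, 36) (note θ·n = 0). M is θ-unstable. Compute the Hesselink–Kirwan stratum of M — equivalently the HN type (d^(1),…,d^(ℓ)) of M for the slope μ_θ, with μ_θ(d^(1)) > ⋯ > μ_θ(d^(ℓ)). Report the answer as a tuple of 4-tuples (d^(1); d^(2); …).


Via rank(M_{q-1}∘⋯∘M_p): M ≅ I[1,3], I[2,2]^3, I[4,4].
μ_θ-semistable layers: μ^(1)=36; μ^(2)=8; μ^(3)=-20

((0, 0, 0, 1); (1, 1, 1, 0); (0, 3, 0, 0))


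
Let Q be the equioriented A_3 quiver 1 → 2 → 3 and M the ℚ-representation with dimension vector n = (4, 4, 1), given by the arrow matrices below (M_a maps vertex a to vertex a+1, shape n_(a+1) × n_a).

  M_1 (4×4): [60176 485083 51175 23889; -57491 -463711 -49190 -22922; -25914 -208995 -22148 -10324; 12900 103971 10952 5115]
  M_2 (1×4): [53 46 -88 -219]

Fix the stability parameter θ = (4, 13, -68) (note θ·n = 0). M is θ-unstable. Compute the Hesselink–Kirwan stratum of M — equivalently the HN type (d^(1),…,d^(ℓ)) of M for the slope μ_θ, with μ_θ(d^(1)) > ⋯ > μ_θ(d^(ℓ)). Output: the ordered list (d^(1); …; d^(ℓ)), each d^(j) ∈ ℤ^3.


Via rank(M_{q-1}∘⋯∘M_p): M ≅ I[1,2]^3, I[1,3].
μ_θ-semistable layers: μ^(1)=13; μ^(2)=4; μ^(3)=-17

((0, 3, 0); (3, 0, 0); (1, 1, 1))


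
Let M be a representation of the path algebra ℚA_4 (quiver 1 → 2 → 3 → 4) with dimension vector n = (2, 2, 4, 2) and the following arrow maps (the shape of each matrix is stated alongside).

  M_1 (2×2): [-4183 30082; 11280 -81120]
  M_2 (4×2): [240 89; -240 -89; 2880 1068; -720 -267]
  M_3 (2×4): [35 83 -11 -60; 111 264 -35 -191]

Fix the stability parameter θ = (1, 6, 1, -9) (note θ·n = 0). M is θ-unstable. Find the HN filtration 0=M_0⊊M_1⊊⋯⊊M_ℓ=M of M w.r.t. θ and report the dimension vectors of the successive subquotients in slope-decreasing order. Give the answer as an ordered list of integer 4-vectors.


Interval decomposition of M: I[1,1], I[1,2], I[2,3], I[3,3], I[3,4]^2.
HN type (ℓ=4): μ^(1)=6; μ^(2)=7/2; μ^(3)=1; μ^(4)=-4

((0, 1, 0, 0); (0, 1, 1, 0); (2, 0, 1, 0); (0, 0, 2, 2))


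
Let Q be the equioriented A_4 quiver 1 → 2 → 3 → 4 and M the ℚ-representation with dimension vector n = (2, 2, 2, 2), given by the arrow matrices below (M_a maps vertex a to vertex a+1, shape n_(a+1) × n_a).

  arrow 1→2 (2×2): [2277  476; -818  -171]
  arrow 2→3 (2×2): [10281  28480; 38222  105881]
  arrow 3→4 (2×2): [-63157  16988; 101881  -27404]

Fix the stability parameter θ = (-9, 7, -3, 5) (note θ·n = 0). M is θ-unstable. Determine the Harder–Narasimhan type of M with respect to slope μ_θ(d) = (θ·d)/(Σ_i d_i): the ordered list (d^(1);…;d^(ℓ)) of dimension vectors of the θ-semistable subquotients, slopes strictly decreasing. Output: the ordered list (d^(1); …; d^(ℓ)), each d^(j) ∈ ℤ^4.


Barcode: M ≅ I[1,3], I[1,4], I[4,4]. HN layers by μ_θ (3 steps, strictly decreasing):
  μ^(1)=5; μ^(2)=2; μ^(3)=-9

((0, 0, 0, 2); (0, 2, 2, 0); (2, 0, 0, 0))


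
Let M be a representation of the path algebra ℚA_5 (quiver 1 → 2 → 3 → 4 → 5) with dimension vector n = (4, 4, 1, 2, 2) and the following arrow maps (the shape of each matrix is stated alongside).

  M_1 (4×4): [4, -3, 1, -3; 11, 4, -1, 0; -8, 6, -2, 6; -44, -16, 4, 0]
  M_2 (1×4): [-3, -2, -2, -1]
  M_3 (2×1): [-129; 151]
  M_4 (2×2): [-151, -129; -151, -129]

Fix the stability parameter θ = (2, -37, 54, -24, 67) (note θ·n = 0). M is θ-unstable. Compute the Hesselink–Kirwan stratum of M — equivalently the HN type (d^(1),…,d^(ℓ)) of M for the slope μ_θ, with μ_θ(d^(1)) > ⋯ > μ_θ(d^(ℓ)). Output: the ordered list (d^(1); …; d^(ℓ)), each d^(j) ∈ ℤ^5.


Interval decomposition of M: I[1,1]^2, I[1,2], I[1,4], I[2,2]^2, I[4,5], I[5,5].
HN type (ℓ=6): μ^(1)=67; μ^(2)=15; μ^(3)=2; μ^(4)=-35/2; μ^(5)=-24; μ^(6)=-37

((0, 0, 0, 0, 2); (0, 0, 1, 1, 0); (2, 0, 0, 0, 0); (2, 2, 0, 0, 0); (0, 0, 0, 1, 0); (0, 2, 0, 0, 0))


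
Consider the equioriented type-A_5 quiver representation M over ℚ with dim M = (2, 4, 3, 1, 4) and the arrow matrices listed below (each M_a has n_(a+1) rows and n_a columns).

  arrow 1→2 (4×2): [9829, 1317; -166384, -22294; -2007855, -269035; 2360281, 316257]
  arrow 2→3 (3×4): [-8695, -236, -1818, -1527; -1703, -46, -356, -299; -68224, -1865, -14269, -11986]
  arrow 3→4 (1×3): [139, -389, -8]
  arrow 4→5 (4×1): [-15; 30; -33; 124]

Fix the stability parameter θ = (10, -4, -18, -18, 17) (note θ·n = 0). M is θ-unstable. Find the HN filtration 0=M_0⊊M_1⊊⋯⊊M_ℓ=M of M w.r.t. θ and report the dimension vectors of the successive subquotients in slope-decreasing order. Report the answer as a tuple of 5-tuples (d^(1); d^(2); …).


Interval decomposition of M: I[1,2], I[1,5], I[2,2], I[2,3], I[3,3], I[5,5]^3.
HN type (ℓ=6): μ^(1)=17; μ^(2)=3; μ^(3)=-4; μ^(4)=-15/2; μ^(5)=-11; μ^(6)=-18

((0, 0, 0, 0, 4); (1, 1, 0, 0, 0); (0, 1, 0, 0, 0); (1, 1, 1, 1, 0); (0, 1, 1, 0, 0); (0, 0, 1, 0, 0))


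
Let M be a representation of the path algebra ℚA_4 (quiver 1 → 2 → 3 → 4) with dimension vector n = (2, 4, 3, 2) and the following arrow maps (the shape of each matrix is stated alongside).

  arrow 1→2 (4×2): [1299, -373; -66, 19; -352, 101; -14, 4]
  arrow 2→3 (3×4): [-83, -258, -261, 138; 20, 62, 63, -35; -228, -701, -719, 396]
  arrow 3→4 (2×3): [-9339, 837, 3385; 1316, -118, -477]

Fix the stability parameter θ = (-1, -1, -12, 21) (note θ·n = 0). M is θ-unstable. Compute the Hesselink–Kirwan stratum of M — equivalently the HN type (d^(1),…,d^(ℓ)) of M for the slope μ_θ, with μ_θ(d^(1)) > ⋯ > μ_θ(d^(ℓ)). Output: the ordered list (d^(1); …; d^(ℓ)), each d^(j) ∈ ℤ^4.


Interval decomposition of M: I[1,4]^2, I[2,2], I[2,3].
HN type (ℓ=4): μ^(1)=21; μ^(2)=-1; μ^(3)=-14/3; μ^(4)=-13/2

((0, 0, 0, 2); (0, 1, 0, 0); (2, 2, 2, 0); (0, 1, 1, 0))


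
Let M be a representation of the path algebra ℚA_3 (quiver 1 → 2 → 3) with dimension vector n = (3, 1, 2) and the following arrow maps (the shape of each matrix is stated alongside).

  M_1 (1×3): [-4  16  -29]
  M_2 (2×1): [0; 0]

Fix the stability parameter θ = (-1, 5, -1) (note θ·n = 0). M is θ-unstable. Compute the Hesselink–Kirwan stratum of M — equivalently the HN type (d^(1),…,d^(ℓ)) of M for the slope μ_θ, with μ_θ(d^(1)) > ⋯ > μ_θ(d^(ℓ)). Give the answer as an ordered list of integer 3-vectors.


Interval decomposition of M: I[1,1]^2, I[1,2], I[3,3]^2.
HN type (ℓ=2): μ^(1)=5; μ^(2)=-1

((0, 1, 0); (3, 0, 2))


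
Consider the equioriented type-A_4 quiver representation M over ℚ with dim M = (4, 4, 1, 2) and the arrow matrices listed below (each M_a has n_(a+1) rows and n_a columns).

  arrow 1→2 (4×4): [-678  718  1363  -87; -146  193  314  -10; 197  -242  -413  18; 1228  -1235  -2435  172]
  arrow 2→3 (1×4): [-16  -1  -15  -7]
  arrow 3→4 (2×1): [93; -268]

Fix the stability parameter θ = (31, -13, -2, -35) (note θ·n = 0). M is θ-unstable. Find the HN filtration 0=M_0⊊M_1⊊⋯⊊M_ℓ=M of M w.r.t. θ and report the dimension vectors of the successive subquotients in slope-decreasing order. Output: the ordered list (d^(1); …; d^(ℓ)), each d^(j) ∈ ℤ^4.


Interval decomposition of M: I[1,2]^3, I[1,4], I[4,4].
HN type (ℓ=3): μ^(1)=9; μ^(2)=-19/4; μ^(3)=-35

((3, 3, 0, 0); (1, 1, 1, 1); (0, 0, 0, 1))


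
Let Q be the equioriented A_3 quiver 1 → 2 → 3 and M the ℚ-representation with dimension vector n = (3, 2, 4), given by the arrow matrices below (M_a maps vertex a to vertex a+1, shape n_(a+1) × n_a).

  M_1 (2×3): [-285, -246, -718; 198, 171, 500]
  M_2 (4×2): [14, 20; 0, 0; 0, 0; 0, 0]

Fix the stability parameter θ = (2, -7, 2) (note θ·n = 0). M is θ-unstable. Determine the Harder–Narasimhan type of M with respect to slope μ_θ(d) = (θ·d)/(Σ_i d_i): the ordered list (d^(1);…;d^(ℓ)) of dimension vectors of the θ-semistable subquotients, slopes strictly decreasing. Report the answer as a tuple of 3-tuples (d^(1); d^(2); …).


Barcode: M ≅ I[1,1], I[1,2], I[1,3], I[3,3]^3. HN layers by μ_θ (2 steps, strictly decreasing):
  μ^(1)=2; μ^(2)=-5/2

((1, 0, 4); (2, 2, 0))


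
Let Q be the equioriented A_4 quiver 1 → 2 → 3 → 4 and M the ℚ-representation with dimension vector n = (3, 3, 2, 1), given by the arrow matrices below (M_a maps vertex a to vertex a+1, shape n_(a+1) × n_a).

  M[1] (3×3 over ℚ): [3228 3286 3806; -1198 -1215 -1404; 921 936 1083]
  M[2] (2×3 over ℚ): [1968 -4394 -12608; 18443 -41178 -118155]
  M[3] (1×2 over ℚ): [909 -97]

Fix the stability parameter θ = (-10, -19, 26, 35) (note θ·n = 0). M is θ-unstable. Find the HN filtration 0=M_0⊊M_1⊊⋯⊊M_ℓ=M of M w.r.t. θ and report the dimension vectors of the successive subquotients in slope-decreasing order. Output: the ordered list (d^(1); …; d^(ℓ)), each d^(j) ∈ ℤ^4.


Interval decomposition of M: I[1,2], I[1,3], I[1,4].
HN type (ℓ=3): μ^(1)=35; μ^(2)=26; μ^(3)=-29/2

((0, 0, 0, 1); (0, 0, 2, 0); (3, 3, 0, 0))


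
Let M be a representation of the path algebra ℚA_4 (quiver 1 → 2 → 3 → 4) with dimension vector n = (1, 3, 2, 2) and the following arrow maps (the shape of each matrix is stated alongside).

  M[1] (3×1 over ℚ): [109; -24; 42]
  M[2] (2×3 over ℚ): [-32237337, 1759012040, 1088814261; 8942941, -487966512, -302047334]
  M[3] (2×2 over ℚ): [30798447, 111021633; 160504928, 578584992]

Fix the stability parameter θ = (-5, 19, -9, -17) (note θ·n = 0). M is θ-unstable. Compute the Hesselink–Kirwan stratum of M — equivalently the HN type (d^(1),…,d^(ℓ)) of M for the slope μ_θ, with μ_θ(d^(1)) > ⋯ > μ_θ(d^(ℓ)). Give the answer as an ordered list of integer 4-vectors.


Via rank(M_{q-1}∘⋯∘M_p): M ≅ I[1,3], I[2,2], I[2,4], I[4,4].
μ_θ-semistable layers: μ^(1)=19; μ^(2)=5; μ^(3)=-7/3; μ^(4)=-5; μ^(5)=-17

((0, 1, 0, 0); (0, 1, 1, 0); (0, 1, 1, 1); (1, 0, 0, 0); (0, 0, 0, 1))


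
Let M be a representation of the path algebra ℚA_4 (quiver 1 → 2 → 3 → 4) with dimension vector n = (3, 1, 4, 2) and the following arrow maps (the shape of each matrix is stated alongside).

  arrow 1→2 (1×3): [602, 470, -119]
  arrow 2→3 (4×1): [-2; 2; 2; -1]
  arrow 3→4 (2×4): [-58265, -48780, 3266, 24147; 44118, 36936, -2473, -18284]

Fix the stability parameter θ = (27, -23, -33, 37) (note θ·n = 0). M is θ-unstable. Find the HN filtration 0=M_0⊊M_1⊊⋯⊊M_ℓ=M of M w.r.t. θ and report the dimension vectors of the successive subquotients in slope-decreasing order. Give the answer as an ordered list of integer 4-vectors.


Interval decomposition of M: I[1,1]^2, I[1,4], I[3,3]^2, I[3,4].
HN type (ℓ=4): μ^(1)=37; μ^(2)=27; μ^(3)=-29/3; μ^(4)=-33

((0, 0, 0, 2); (2, 0, 0, 0); (1, 1, 1, 0); (0, 0, 3, 0))


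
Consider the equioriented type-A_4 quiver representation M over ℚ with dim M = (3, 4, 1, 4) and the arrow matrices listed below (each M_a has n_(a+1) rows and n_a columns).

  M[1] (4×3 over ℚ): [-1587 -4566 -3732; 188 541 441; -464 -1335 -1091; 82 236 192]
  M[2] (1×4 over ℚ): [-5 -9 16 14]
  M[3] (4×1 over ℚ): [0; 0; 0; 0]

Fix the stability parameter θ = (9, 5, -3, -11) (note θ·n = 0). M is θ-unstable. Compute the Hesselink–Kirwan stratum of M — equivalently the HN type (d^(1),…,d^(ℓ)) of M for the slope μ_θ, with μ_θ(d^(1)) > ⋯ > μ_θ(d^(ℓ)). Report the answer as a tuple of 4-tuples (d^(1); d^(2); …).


Via rank(M_{q-1}∘⋯∘M_p): M ≅ I[1,1], I[1,2], I[1,3], I[2,2]^2, I[4,4]^4.
μ_θ-semistable layers: μ^(1)=9; μ^(2)=7; μ^(3)=5; μ^(4)=11/3; μ^(5)=-11

((1, 0, 0, 0); (1, 1, 0, 0); (0, 2, 0, 0); (1, 1, 1, 0); (0, 0, 0, 4))


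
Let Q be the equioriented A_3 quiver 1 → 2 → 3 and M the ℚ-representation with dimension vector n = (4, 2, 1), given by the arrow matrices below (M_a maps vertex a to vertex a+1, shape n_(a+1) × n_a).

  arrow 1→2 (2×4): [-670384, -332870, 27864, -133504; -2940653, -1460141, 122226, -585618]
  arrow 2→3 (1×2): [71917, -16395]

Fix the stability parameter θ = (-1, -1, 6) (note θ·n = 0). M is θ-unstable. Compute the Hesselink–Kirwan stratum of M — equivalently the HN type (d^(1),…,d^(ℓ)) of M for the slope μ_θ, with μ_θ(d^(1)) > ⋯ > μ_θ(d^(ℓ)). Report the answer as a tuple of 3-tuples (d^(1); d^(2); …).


Via rank(M_{q-1}∘⋯∘M_p): M ≅ I[1,1]^2, I[1,2], I[1,3].
μ_θ-semistable layers: μ^(1)=6; μ^(2)=-1

((0, 0, 1); (4, 2, 0))


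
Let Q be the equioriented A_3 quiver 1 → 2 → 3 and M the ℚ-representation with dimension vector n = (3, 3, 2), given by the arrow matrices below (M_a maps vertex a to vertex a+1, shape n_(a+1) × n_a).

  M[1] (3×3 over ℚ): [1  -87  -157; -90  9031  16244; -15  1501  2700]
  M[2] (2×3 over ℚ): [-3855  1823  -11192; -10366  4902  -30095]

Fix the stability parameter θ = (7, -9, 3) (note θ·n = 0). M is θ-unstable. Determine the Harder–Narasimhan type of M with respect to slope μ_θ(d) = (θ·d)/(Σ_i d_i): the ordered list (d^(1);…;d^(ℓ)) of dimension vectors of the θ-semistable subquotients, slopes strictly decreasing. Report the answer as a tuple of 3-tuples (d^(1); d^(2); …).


Via rank(M_{q-1}∘⋯∘M_p): M ≅ I[1,2], I[1,3]^2.
μ_θ-semistable layers: μ^(1)=3; μ^(2)=-1

((0, 0, 2); (3, 3, 0))


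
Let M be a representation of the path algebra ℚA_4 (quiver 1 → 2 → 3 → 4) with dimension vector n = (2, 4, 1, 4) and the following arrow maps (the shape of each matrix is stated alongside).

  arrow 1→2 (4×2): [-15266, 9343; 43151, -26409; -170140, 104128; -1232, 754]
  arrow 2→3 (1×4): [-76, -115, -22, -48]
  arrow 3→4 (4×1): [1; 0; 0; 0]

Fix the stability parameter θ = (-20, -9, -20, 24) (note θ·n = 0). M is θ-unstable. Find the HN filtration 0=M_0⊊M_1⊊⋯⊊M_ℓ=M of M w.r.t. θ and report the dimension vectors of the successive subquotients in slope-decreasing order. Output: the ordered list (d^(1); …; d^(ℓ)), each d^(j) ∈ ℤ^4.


Barcode: M ≅ I[1,2], I[1,4], I[2,2]^2, I[4,4]^3. HN layers by μ_θ (4 steps, strictly decreasing):
  μ^(1)=24; μ^(2)=-9; μ^(3)=-29/2; μ^(4)=-20

((0, 0, 0, 4); (0, 3, 0, 0); (0, 1, 1, 0); (2, 0, 0, 0))


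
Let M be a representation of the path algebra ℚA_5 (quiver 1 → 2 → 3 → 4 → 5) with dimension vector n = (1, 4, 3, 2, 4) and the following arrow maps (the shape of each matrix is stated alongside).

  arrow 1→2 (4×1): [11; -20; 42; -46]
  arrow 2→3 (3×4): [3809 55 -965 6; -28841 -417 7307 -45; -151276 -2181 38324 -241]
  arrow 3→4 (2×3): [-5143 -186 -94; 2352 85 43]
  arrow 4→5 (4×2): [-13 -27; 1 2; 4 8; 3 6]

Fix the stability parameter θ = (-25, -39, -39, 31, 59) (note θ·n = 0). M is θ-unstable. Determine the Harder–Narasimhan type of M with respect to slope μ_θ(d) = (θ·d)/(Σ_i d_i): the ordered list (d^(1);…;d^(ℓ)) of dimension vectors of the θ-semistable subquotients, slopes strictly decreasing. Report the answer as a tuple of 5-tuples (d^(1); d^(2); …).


Via rank(M_{q-1}∘⋯∘M_p): M ≅ I[1,5], I[2,2], I[2,3], I[2,5], I[5,5]^2.
μ_θ-semistable layers: μ^(1)=59; μ^(2)=31; μ^(3)=-103/3; μ^(4)=-39

((0, 0, 0, 0, 4); (0, 0, 0, 2, 0); (1, 1, 1, 0, 0); (0, 3, 2, 0, 0))


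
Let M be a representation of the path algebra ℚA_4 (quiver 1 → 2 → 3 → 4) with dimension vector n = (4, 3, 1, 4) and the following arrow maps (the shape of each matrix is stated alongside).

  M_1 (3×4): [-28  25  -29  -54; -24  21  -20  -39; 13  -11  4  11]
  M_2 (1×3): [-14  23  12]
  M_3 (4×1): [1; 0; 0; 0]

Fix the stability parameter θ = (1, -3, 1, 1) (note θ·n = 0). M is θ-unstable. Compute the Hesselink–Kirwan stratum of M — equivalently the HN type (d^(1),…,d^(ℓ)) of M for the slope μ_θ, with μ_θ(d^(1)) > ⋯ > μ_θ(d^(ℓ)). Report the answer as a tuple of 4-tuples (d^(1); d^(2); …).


Via rank(M_{q-1}∘⋯∘M_p): M ≅ I[1,1], I[1,2]^2, I[1,4], I[4,4]^3.
μ_θ-semistable layers: μ^(1)=1; μ^(2)=-1

((1, 0, 1, 4); (3, 3, 0, 0))


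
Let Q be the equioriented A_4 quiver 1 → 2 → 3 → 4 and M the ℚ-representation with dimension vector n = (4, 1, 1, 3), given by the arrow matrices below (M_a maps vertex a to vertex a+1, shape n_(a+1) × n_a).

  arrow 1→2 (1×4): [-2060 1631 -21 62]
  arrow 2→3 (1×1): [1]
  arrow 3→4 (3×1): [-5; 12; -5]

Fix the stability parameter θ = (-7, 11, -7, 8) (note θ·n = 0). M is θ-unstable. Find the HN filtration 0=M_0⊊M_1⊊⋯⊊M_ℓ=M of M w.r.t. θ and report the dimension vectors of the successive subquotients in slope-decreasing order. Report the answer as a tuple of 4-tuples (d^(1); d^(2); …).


Barcode: M ≅ I[1,1]^3, I[1,4], I[4,4]^2. HN layers by μ_θ (3 steps, strictly decreasing):
  μ^(1)=8; μ^(2)=2; μ^(3)=-7

((0, 0, 0, 3); (0, 1, 1, 0); (4, 0, 0, 0))


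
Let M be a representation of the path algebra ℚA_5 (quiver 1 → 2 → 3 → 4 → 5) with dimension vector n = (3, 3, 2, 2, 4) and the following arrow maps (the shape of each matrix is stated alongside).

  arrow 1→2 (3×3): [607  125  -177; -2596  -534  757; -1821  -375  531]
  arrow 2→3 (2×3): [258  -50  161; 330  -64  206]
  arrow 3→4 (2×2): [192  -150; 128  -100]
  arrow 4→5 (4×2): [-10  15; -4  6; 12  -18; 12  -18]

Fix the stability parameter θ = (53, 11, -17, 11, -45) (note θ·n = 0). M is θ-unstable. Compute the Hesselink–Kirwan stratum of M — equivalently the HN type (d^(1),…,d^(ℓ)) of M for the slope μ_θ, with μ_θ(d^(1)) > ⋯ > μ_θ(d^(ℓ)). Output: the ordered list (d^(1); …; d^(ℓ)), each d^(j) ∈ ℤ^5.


Interval decomposition of M: I[1,1], I[1,2], I[1,3], I[2,4], I[4,5], I[5,5]^3.
HN type (ℓ=7): μ^(1)=53; μ^(2)=32; μ^(3)=47/3; μ^(4)=11; μ^(5)=-3; μ^(6)=-17; μ^(7)=-45

((1, 0, 0, 0, 0); (1, 1, 0, 0, 0); (1, 1, 1, 0, 0); (0, 0, 0, 1, 0); (0, 1, 1, 0, 0); (0, 0, 0, 1, 1); (0, 0, 0, 0, 3))
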